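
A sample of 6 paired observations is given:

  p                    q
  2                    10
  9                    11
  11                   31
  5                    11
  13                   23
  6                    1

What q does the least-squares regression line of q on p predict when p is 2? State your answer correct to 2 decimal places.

4.10

n = 6, Σx = 46, Σy = 87, Σxy = 820, Σx² = 436
Sxx = Σx² − (Σx)²/n = 436 − 352.666667 = 83.333333
Sxy = Σxy − (Σx)(Σy)/n = 820 − 667 = 153
b = Sxy/Sxx = 153/83.333333 = 1.836
a = ȳ − b·x̄ = 14.5 − 1.836·7.666667 = 0.424
ŷ(2) = a + b·2 = 0.424 + 1.836·2 = 4.096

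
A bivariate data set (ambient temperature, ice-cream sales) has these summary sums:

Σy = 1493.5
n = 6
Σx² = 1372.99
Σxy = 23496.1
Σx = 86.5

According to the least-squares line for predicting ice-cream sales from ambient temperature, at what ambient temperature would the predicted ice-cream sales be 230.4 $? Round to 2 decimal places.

Sxx = Σx² − (Σx)²/n = 1372.99 − 1247.041667 = 125.948333
Sxy = Σxy − (Σx)(Σy)/n = 23496.1 − 21531.291667 = 1964.808333
b = Sxy/Sxx = 1964.808333/125.948333 = 15.600114
a = ȳ − b·x̄ = 248.916667 − 15.600114·14.416667 = 24.015026
Set a + b·x = 230.4: x = (230.4 − 24.015026) / 15.600114 = 13.229710

13.23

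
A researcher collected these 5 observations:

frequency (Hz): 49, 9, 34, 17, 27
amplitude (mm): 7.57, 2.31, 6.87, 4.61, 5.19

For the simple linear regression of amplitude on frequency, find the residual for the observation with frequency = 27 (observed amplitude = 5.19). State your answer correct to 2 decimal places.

n = 5, Σx = 136, Σy = 26.55, Σxy = 843.8, Σx² = 4656
Sxx = Σx² − (Σx)²/n = 4656 − 3699.2 = 956.8
Sxy = Σxy − (Σx)(Σy)/n = 843.8 − 722.16 = 121.64
b = Sxy/Sxx = 121.64/956.8 = 0.127132
a = ȳ − b·x̄ = 5.31 − 0.127132·27.2 = 1.852007
ŷ(27) = 1.852007 + 0.127132·27 = 5.284574
residual = y − ŷ = 5.19 − 5.284574 = -0.094574

-0.09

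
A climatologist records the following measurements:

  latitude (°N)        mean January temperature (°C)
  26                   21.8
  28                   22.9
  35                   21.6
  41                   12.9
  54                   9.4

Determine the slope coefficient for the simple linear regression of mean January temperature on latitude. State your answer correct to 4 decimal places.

-0.5090

n = 5, Σx = 184, Σy = 88.6, Σxy = 3000.5, Σx² = 7282
Sxx = Σx² − (Σx)²/n = 7282 − 6771.2 = 510.8
Sxy = Σxy − (Σx)(Σy)/n = 3000.5 − 3260.48 = -259.98
b = Sxy/Sxx = -259.98/510.8 = -0.508966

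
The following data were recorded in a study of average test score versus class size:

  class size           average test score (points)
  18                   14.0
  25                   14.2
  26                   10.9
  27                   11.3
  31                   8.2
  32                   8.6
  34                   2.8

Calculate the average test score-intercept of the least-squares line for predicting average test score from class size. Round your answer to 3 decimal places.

n = 7, Σx = 193, Σy = 70, Σxy = 1820.1, Σx² = 5495
Sxx = Σx² − (Σx)²/n = 5495 − 5321.285714 = 173.714286
Sxy = Σxy − (Σx)(Σy)/n = 1820.1 − 1930 = -109.9
b = Sxy/Sxx = -109.9/173.714286 = -0.632648
a = ȳ − b·x̄ = 10 − (-0.632648)·27.571429 = 27.443010

27.443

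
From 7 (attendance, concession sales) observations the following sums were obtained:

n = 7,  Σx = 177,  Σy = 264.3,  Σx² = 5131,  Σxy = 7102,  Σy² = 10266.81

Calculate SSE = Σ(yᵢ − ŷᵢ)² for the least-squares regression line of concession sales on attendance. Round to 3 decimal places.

19.759

Sxx = Σx² − (Σx)²/n = 5131 − 4475.571429 = 655.428571
Sxy = Σxy − (Σx)(Σy)/n = 7102 − 6683.014286 = 418.985714
Syy = Σy² − (Σy)²/n = 10266.81 − 9979.212857 = 287.597143
b = Sxy/Sxx = 418.985714/655.428571 = 0.639255
SSE = Syy − b·Sxy = 287.597143 − 0.639255·418.985714 = 19.758607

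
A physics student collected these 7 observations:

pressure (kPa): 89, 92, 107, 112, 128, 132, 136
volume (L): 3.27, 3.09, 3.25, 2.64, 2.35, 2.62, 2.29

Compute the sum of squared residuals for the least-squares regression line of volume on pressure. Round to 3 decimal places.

n = 7, Σx = 796, Σy = 19.51, Σxy = 2176.82, Σx² = 92682, Σy² = 55.4041
Sxx = Σx² − (Σx)²/n = 92682 − 90516.571429 = 2165.428571
Sxy = Σxy − (Σx)(Σy)/n = 2176.82 − 2218.565714 = -41.745714
Syy = Σy² − (Σy)²/n = 55.4041 − 54.377157 = 1.026943
b = Sxy/Sxx = -41.745714/2165.428571 = -0.019278
SSE = Syy − b·Sxy = 1.026943 − (-0.019278)·(-41.745714) = 0.222158

0.222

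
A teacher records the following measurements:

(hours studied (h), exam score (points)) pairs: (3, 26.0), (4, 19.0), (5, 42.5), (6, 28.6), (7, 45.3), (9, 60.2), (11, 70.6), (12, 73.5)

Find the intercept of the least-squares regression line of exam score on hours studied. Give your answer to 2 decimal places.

2.89

n = 8, Σx = 57, Σy = 365.7, Σxy = 3055.6, Σx² = 481
Sxx = Σx² − (Σx)²/n = 481 − 406.125 = 74.875
Sxy = Σxy − (Σx)(Σy)/n = 3055.6 − 2605.6125 = 449.9875
b = Sxy/Sxx = 449.9875/74.875 = 6.009850
a = ȳ − b·x̄ = 45.7125 − 6.009850·7.125 = 2.892321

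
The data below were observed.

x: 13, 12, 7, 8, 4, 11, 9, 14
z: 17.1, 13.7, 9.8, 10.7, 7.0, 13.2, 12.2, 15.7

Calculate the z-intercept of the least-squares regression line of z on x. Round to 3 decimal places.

3.282

n = 8, Σx = 78, Σy = 99.4, Σxy = 1043.7, Σx² = 840
Sxx = Σx² − (Σx)²/n = 840 − 760.5 = 79.5
Sxy = Σxy − (Σx)(Σy)/n = 1043.7 − 969.15 = 74.55
b = Sxy/Sxx = 74.55/79.5 = 0.937736
a = ȳ − b·x̄ = 12.425 − 0.937736·9.75 = 3.282075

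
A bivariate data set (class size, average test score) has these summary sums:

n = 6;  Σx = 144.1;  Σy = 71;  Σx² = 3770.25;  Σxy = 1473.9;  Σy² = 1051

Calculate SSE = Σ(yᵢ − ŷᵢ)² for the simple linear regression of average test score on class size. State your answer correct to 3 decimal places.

Sxx = Σx² − (Σx)²/n = 3770.25 − 3460.801667 = 309.448333
Sxy = Σxy − (Σx)(Σy)/n = 1473.9 − 1705.183333 = -231.283333
Syy = Σy² − (Σy)²/n = 1051 − 840.166667 = 210.833333
b = Sxy/Sxx = -231.283333/309.448333 = -0.747405
SSE = Syy − b·Sxy = 210.833333 − (-0.747405)·(-231.283333) = 37.970938

37.971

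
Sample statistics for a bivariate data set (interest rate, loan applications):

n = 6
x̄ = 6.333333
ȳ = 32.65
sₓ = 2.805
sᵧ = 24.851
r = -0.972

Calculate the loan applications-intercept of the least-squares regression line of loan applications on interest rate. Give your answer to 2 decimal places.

b = r · sᵧ/sₓ = -0.972 · 24.851/2.805 = -8.611470
a = ȳ − b·x̄ = 32.65 − (-8.611470)·6.333333 = 87.189304

87.19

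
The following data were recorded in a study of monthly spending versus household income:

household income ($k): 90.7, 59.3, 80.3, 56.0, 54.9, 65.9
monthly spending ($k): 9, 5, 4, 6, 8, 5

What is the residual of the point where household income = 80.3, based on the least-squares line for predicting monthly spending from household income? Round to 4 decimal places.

-2.4978

n = 6, Σx = 407.1, Σy = 37, Σxy = 2538.7, Σx² = 28683.89
Sxx = Σx² − (Σx)²/n = 28683.89 − 27621.735 = 1062.155
Sxy = Σxy − (Σx)(Σy)/n = 2538.7 − 2510.45 = 28.25
b = Sxy/Sxx = 28.25/1062.155 = 0.026597
a = ȳ − b·x̄ = 6.166667 − 0.026597·67.85 = 4.362069
ŷ(80.3) = 4.362069 + 0.026597·80.3 = 6.497798
residual = y − ŷ = 4 − 6.497798 = -2.497798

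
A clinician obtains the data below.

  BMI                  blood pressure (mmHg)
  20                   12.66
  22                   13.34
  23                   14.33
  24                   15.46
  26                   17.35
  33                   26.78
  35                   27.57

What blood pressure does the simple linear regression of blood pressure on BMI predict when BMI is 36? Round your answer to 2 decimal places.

29.05

n = 7, Σx = 183, Σy = 127.49, Σxy = 3547.1, Σx² = 4979
Sxx = Σx² − (Σx)²/n = 4979 − 4784.142857 = 194.857143
Sxy = Σxy − (Σx)(Σy)/n = 3547.1 − 3332.952857 = 214.147143
b = Sxy/Sxx = 214.147143/194.857143 = 1.098996
a = ȳ − b·x̄ = 18.212857 − 1.098996·26.142857 = -10.518028
ŷ(36) = a + b·36 = -10.518028 + 1.098996·36 = 29.045814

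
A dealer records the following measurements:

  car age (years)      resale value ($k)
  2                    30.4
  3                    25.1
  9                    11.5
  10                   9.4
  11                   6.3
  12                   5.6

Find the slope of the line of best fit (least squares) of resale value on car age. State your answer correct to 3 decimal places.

n = 6, Σx = 47, Σy = 88.3, Σxy = 470.1, Σx² = 459
Sxx = Σx² − (Σx)²/n = 459 − 368.166667 = 90.833333
Sxy = Σxy − (Σx)(Σy)/n = 470.1 − 691.683333 = -221.583333
b = Sxy/Sxx = -221.583333/90.833333 = -2.439450

-2.439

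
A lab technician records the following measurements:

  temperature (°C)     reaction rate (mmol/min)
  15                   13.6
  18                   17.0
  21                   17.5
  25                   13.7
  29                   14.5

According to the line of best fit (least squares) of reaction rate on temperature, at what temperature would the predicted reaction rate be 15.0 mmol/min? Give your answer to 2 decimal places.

25.83

n = 5, Σx = 108, Σy = 76.3, Σxy = 1640.5, Σx² = 2456
Sxx = Σx² − (Σx)²/n = 2456 − 2332.8 = 123.2
Sxy = Σxy − (Σx)(Σy)/n = 1640.5 − 1648.08 = -7.58
b = Sxy/Sxx = -7.58/123.2 = -0.061526
a = ȳ − b·x̄ = 15.26 − (-0.061526)·21.6 = 16.588961
Set a + b·x = 15.0: x = (15.0 − 16.588961) / (-0.061526) = 25.825858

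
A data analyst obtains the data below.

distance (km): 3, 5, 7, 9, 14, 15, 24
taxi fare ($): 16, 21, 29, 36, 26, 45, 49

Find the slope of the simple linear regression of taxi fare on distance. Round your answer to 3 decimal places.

1.443

n = 7, Σx = 77, Σy = 222, Σxy = 2895, Σx² = 1161
Sxx = Σx² − (Σx)²/n = 1161 − 847 = 314
Sxy = Σxy − (Σx)(Σy)/n = 2895 − 2442 = 453
b = Sxy/Sxx = 453/314 = 1.442675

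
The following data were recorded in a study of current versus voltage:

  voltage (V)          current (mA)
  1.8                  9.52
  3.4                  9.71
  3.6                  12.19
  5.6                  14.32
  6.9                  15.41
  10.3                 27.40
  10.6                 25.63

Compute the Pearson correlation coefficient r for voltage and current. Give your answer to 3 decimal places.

n = 7, Σx = 42.2, Σy = 114.18, Σxy = 834.453, Σx² = 325.18, Σy² = 2183.698
Sxx = Σx² − (Σx)²/n = 325.18 − 254.405714 = 70.774286
Sxy = Σxy − (Σx)(Σy)/n = 834.453 − 688.342286 = 146.110714
Syy = Σy² − (Σy)²/n = 2183.698 − 1862.438914 = 321.259086
r = Sxy/√(Sxx·Syy) = 146.110714/√(22736.882321) = 146.110714/150.787540 = 0.968984

0.969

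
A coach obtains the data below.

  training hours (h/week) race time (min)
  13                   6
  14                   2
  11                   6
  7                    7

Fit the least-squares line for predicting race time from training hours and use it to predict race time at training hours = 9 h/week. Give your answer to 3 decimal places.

6.443

n = 4, Σx = 45, Σy = 21, Σxy = 221, Σx² = 535
Sxx = Σx² − (Σx)²/n = 535 − 506.25 = 28.75
Sxy = Σxy − (Σx)(Σy)/n = 221 − 236.25 = -15.25
b = Sxy/Sxx = -15.25/28.75 = -0.530435
a = ȳ − b·x̄ = 5.25 − (-0.530435)·11.25 = 11.217391
ŷ(9) = a + b·9 = 11.217391 + (-0.530435)·9 = 6.443478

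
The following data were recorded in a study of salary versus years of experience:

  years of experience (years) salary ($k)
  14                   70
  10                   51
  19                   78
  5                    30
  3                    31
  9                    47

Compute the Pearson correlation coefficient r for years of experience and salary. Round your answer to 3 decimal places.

n = 6, Σx = 60, Σy = 307, Σxy = 3638, Σx² = 772, Σy² = 17655
Sxx = Σx² − (Σx)²/n = 772 − 600 = 172
Sxy = Σxy − (Σx)(Σy)/n = 3638 − 3070 = 568
Syy = Σy² − (Σy)²/n = 17655 − 15708.166667 = 1946.833333
r = Sxy/√(Sxx·Syy) = 568/√(334855.333333) = 568/578.666859 = 0.981566

0.982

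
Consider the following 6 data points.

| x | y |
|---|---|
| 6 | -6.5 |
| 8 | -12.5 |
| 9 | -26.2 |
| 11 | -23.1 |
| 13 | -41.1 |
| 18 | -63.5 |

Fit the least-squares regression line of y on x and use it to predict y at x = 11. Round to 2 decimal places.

-29.61

n = 6, Σx = 65, Σy = -172.9, Σxy = -2306.2, Σx² = 795
Sxx = Σx² − (Σx)²/n = 795 − 704.166667 = 90.833333
Sxy = Σxy − (Σx)(Σy)/n = -2306.2 − (-1873.083333) = -433.116667
b = Sxy/Sxx = -433.116667/90.833333 = -4.768257
a = ȳ − b·x̄ = -28.816667 − (-4.768257)·10.833333 = 22.839450
ŷ(11) = a + b·11 = 22.839450 + (-4.768257)·11 = -29.611376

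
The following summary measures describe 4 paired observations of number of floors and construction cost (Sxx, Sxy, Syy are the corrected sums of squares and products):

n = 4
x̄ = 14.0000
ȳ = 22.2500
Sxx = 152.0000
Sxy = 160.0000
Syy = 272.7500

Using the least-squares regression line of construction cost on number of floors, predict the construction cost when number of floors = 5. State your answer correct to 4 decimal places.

b = Sxy/Sxx = 160/152 = 1.052632
a = ȳ − b·x̄ = 22.25 − 1.052632·14 = 7.513158
ŷ(5) = a + b·5 = 7.513158 + 1.052632·5 = 12.776316

12.7763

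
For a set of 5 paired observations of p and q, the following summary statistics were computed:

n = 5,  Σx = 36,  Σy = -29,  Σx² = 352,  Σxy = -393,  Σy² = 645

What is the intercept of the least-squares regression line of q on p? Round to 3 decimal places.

8.491

Sxx = Σx² − (Σx)²/n = 352 − 259.2 = 92.8
Sxy = Σxy − (Σx)(Σy)/n = -393 − (-208.8) = -184.2
b = Sxy/Sxx = -184.2/92.8 = -1.984914
a = ȳ − b·x̄ = -5.8 − (-1.984914)·7.2 = 8.491379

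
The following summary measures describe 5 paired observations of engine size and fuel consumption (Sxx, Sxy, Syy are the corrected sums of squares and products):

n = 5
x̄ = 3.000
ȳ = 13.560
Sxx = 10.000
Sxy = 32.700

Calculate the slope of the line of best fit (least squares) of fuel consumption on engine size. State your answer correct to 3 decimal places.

b = Sxy/Sxx = 32.7/10 = 3.27

3.270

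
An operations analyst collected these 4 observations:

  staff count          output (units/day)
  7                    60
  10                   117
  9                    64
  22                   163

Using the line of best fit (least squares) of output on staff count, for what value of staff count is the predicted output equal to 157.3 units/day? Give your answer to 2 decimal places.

20.59

n = 4, Σx = 48, Σy = 404, Σxy = 5752, Σx² = 714
Sxx = Σx² − (Σx)²/n = 714 − 576 = 138
Sxy = Σxy − (Σx)(Σy)/n = 5752 − 4848 = 904
b = Sxy/Sxx = 904/138 = 6.550725
a = ȳ − b·x̄ = 101 − 6.550725·12 = 22.391304
Set a + b·x = 157.3: x = (157.3 − 22.391304) / 6.550725 = 20.594469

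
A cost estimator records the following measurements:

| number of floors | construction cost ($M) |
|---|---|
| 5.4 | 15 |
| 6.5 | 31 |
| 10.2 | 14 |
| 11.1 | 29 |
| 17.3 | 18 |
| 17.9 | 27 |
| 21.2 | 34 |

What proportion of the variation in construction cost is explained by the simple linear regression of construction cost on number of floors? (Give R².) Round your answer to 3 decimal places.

0.143

n = 7, Σx = 89.6, Σy = 168, Σxy = 2262.7, Σx² = 1367.8, Σy² = 4432
Sxx = Σx² − (Σx)²/n = 1367.8 − 1146.88 = 220.92
Sxy = Σxy − (Σx)(Σy)/n = 2262.7 − 2150.4 = 112.3
Syy = Σy² − (Σy)²/n = 4432 − 4032 = 400
R² = Sxy²/(Sxx·Syy) = (112.3)²/(220.92·400) = 0.142713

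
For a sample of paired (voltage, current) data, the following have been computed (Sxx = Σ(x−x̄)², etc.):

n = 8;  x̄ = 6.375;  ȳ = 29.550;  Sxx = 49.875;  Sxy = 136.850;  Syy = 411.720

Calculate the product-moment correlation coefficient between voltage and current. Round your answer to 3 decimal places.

r = Sxy/√(Sxx·Syy) = 136.85/√(20534.535) = 136.85/143.298761 = 0.954998

0.955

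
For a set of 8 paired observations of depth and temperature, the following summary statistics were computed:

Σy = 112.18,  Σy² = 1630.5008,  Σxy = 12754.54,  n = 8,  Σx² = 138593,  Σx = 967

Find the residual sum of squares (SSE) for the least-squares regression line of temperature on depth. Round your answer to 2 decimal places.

Sxx = Σx² − (Σx)²/n = 138593 − 116886.125 = 21706.875
Sxy = Σxy − (Σx)(Σy)/n = 12754.54 − 13559.7575 = -805.2175
Syy = Σy² − (Σy)²/n = 1630.5008 − 1573.04405 = 57.45675
b = Sxy/Sxx = -805.2175/21706.875 = -0.037095
SSE = Syy − b·Sxy = 57.45675 − (-0.037095)·(-805.2175) = 27.587171

27.59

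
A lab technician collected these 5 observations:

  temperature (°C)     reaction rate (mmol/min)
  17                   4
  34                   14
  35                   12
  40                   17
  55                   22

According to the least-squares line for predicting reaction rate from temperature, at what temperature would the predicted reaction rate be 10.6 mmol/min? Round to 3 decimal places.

n = 5, Σx = 181, Σy = 69, Σxy = 2854, Σx² = 7295
Sxx = Σx² − (Σx)²/n = 7295 − 6552.2 = 742.8
Sxy = Σxy − (Σx)(Σy)/n = 2854 − 2497.8 = 356.2
b = Sxy/Sxx = 356.2/742.8 = 0.479537
a = ȳ − b·x̄ = 13.8 − 0.479537·36.2 = -3.559235
Set a + b·x = 10.6: x = (10.6 − (-3.559235)) / 0.479537 = 29.526895

29.527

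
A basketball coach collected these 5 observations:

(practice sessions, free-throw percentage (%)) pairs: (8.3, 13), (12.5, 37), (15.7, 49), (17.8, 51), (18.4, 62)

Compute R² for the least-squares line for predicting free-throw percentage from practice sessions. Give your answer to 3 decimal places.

0.958

n = 5, Σx = 72.7, Σy = 212, Σxy = 3388.3, Σx² = 1127.03, Σy² = 10384
Sxx = Σx² − (Σx)²/n = 1127.03 − 1057.058 = 69.972
Sxy = Σxy − (Σx)(Σy)/n = 3388.3 − 3082.48 = 305.82
Syy = Σy² − (Σy)²/n = 10384 − 8988.8 = 1395.2
R² = Sxy²/(Sxx·Syy) = (305.82)²/(69.972·1395.2) = 0.958012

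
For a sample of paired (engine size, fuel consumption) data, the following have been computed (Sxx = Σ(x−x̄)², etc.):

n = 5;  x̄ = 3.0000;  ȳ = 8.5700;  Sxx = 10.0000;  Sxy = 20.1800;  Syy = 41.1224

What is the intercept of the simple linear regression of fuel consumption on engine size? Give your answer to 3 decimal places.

b = Sxy/Sxx = 20.18/10 = 2.018
a = ȳ − b·x̄ = 8.57 − 2.018·3 = 2.516

2.516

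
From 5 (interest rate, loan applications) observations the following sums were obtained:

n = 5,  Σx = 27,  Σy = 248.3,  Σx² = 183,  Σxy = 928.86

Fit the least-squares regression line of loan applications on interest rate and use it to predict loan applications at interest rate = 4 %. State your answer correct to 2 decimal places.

Sxx = Σx² − (Σx)²/n = 183 − 145.8 = 37.2
Sxy = Σxy − (Σx)(Σy)/n = 928.86 − 1340.82 = -411.96
b = Sxy/Sxx = -411.96/37.2 = -11.074194
a = ȳ − b·x̄ = 49.66 − (-11.074194)·5.4 = 109.460645
ŷ(4) = a + b·4 = 109.460645 + (-11.074194)·4 = 65.163871

65.16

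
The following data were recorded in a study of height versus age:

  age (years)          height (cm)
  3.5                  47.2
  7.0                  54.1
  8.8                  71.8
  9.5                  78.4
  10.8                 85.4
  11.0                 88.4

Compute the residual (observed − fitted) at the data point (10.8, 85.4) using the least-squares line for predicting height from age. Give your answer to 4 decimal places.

n = 6, Σx = 50.6, Σy = 425.3, Σxy = 3815.26, Σx² = 466.58
Sxx = Σx² − (Σx)²/n = 466.58 − 426.726667 = 39.853333
Sxy = Σxy − (Σx)(Σy)/n = 3815.26 − 3586.696667 = 228.563333
b = Sxy/Sxx = 228.563333/39.853333 = 5.735112
a = ȳ − b·x̄ = 70.883333 − 5.735112·8.433333 = 22.517221
ŷ(10.8) = 22.517221 + 5.735112·10.8 = 84.456432
residual = y − ŷ = 85.4 − 84.456432 = 0.943568

0.9436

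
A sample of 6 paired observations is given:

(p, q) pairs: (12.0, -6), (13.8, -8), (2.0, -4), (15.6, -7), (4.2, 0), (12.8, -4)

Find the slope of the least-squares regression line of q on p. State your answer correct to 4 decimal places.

n = 6, Σx = 60.4, Σy = -29, Σxy = -350.8, Σx² = 763.28
Sxx = Σx² − (Σx)²/n = 763.28 − 608.026667 = 155.253333
Sxy = Σxy − (Σx)(Σy)/n = -350.8 − (-291.933333) = -58.866667
b = Sxy/Sxx = -58.866667/155.253333 = -0.379165

-0.3792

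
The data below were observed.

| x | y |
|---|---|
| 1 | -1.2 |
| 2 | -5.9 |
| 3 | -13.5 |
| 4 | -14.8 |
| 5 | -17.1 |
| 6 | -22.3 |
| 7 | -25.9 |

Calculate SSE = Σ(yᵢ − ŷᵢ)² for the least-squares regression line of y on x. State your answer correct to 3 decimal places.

13.328

n = 7, Σx = 28, Σy = -100.7, Σxy = -513.3, Σx² = 140, Σy² = 1898.05
Sxx = Σx² − (Σx)²/n = 140 − 112 = 28
Sxy = Σxy − (Σx)(Σy)/n = -513.3 − (-402.8) = -110.5
Syy = Σy² − (Σy)²/n = 1898.05 − 1448.641429 = 449.408571
b = Sxy/Sxx = -110.5/28 = -3.946429
SSE = Syy − b·Sxy = 449.408571 − (-3.946429)·(-110.5) = 13.328214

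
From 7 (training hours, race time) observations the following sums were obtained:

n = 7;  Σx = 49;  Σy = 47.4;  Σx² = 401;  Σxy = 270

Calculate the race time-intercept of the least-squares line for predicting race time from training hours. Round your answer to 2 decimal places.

14.23

Sxx = Σx² − (Σx)²/n = 401 − 343 = 58
Sxy = Σxy − (Σx)(Σy)/n = 270 − 331.8 = -61.8
b = Sxy/Sxx = -61.8/58 = -1.065517
a = ȳ − b·x̄ = 6.771429 − (-1.065517)·7 = 14.230049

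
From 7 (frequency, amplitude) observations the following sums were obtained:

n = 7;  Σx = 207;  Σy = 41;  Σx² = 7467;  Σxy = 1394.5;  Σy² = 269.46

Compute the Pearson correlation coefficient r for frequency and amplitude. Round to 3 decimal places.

Sxx = Σx² − (Σx)²/n = 7467 − 6121.285714 = 1345.714286
Sxy = Σxy − (Σx)(Σy)/n = 1394.5 − 1212.428571 = 182.071429
Syy = Σy² − (Σy)²/n = 269.46 − 240.142857 = 29.317143
r = Sxy/√(Sxx·Syy) = 182.071429/√(39452.497959) = 182.071429/198.626529 = 0.916652

0.917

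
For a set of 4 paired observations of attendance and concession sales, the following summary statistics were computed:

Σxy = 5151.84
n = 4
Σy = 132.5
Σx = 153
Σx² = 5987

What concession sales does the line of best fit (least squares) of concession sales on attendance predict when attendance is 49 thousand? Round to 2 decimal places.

Sxx = Σx² − (Σx)²/n = 5987 − 5852.25 = 134.75
Sxy = Σxy − (Σx)(Σy)/n = 5151.84 − 5068.125 = 83.715
b = Sxy/Sxx = 83.715/134.75 = 0.621262
a = ȳ − b·x̄ = 33.125 − 0.621262·38.25 = 9.361744
ŷ(49) = a + b·49 = 9.361744 + 0.621262·49 = 39.803562

39.80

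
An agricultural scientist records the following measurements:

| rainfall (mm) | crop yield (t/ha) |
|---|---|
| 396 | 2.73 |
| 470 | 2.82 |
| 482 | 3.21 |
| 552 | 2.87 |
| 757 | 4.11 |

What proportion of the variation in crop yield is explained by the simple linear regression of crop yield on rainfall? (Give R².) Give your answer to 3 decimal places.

0.831

n = 5, Σx = 2657, Σy = 15.74, Σxy = 8649.21, Σx² = 1487793, Σy² = 50.8384
Sxx = Σx² − (Σx)²/n = 1487793 − 1411929.8 = 75863.2
Sxy = Σxy − (Σx)(Σy)/n = 8649.21 − 8364.236 = 284.974
Syy = Σy² − (Σy)²/n = 50.8384 − 49.54952 = 1.28888
R² = Sxy²/(Sxx·Syy) = (284.974)²/(75863.2·1.28888) = 0.830552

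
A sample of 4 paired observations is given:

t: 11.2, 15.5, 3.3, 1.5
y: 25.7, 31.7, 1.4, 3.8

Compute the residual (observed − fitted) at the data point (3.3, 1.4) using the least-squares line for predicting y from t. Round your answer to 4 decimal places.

n = 4, Σx = 31.5, Σy = 62.6, Σxy = 789.51, Σx² = 378.83
Sxx = Σx² − (Σx)²/n = 378.83 − 248.0625 = 130.7675
Sxy = Σxy − (Σx)(Σy)/n = 789.51 − 492.975 = 296.535
b = Sxy/Sxx = 296.535/130.7675 = 2.267651
a = ȳ − b·x̄ = 15.65 − 2.267651·7.875 = -2.207748
ŷ(3.3) = -2.207748 + 2.267651·3.3 = 5.275498
residual = y − ŷ = 1.4 − 5.275498 = -3.875498

-3.8755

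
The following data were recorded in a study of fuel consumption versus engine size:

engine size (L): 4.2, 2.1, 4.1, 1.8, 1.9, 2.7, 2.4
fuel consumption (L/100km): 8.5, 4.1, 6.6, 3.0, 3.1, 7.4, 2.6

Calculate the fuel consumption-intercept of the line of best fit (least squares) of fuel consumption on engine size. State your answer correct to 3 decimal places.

-0.381

n = 7, Σx = 19.2, Σy = 35.3, Σxy = 108.88, Σx² = 58.76
Sxx = Σx² − (Σx)²/n = 58.76 − 52.662857 = 6.097143
Sxy = Σxy − (Σx)(Σy)/n = 108.88 − 96.822857 = 12.057143
b = Sxy/Sxx = 12.057143/6.097143 = 1.977507
a = ȳ − b·x̄ = 5.042857 − 1.977507·2.742857 = -0.381162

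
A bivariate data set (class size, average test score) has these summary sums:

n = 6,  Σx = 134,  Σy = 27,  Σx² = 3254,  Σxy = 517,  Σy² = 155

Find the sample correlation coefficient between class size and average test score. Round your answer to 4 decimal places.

-0.9191

Sxx = Σx² − (Σx)²/n = 3254 − 2992.666667 = 261.333333
Sxy = Σxy − (Σx)(Σy)/n = 517 − 603 = -86
Syy = Σy² − (Σy)²/n = 155 − 121.5 = 33.5
r = Sxy/√(Sxx·Syy) = -86/√(8754.666667) = -86/93.566376 = -0.919134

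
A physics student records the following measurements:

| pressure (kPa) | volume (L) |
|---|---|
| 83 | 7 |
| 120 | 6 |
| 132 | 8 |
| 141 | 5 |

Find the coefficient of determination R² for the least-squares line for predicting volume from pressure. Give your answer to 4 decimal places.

n = 4, Σx = 476, Σy = 26, Σxy = 3062, Σx² = 58594, Σy² = 174
Sxx = Σx² − (Σx)²/n = 58594 − 56644 = 1950
Sxy = Σxy − (Σx)(Σy)/n = 3062 − 3094 = -32
Syy = Σy² − (Σy)²/n = 174 − 169 = 5
R² = Sxy²/(Sxx·Syy) = (-32)²/(1950·5) = 0.105026

0.1050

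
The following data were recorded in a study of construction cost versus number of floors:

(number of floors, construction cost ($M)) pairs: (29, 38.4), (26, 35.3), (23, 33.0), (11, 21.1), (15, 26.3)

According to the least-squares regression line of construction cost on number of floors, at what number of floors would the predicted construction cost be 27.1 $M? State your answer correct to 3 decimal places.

n = 5, Σx = 104, Σy = 154.1, Σxy = 3417, Σx² = 2392
Sxx = Σx² − (Σx)²/n = 2392 − 2163.2 = 228.8
Sxy = Σxy − (Σx)(Σy)/n = 3417 − 3205.28 = 211.72
b = Sxy/Sxx = 211.72/228.8 = 0.925350
a = ȳ − b·x̄ = 30.82 − 0.925350·20.8 = 11.572727
Set a + b·x = 27.1: x = (27.1 − 11.572727) / 0.925350 = 16.779898

16.780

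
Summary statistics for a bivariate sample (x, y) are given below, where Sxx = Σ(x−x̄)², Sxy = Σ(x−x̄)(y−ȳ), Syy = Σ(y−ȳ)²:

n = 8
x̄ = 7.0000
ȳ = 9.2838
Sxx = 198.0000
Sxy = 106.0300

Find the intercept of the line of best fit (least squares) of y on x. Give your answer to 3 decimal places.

5.535

b = Sxy/Sxx = 106.03/198 = 0.535505
a = ȳ − b·x̄ = 9.2838 − 0.535505·7 = 5.535265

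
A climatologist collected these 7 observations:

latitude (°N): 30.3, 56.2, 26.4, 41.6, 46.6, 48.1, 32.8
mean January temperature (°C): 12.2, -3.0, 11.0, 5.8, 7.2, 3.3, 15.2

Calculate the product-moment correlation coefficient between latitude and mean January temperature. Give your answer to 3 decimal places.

-0.898

n = 7, Σx = 282, Σy = 51.7, Σxy = 1725.55, Σx² = 12065.06, Σy² = 606.25
Sxx = Σx² − (Σx)²/n = 12065.06 − 11360.571429 = 704.488571
Sxy = Σxy − (Σx)(Σy)/n = 1725.55 − 2082.771429 = -357.221429
Syy = Σy² − (Σy)²/n = 606.25 − 381.841429 = 224.408571
r = Sxy/√(Sxx·Syy) = -357.221429/√(158093.273902) = -357.221429/397.609449 = -0.898423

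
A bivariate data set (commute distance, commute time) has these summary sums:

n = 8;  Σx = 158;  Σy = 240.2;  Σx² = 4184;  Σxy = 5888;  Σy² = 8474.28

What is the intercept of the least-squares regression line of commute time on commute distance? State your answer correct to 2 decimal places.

8.78

Sxx = Σx² − (Σx)²/n = 4184 − 3120.5 = 1063.5
Sxy = Σxy − (Σx)(Σy)/n = 5888 − 4743.95 = 1144.05
b = Sxy/Sxx = 1144.05/1063.5 = 1.075740
a = ȳ − b·x̄ = 30.025 − 1.075740·19.75 = 8.779126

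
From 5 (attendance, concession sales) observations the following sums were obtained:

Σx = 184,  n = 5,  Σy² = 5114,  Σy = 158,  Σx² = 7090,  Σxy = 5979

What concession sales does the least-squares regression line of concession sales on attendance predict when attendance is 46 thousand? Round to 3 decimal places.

36.350

Sxx = Σx² − (Σx)²/n = 7090 − 6771.2 = 318.8
Sxy = Σxy − (Σx)(Σy)/n = 5979 − 5814.4 = 164.6
b = Sxy/Sxx = 164.6/318.8 = 0.516311
a = ȳ − b·x̄ = 31.6 − 0.516311·36.8 = 12.599749
ŷ(46) = a + b·46 = 12.599749 + 0.516311·46 = 36.350063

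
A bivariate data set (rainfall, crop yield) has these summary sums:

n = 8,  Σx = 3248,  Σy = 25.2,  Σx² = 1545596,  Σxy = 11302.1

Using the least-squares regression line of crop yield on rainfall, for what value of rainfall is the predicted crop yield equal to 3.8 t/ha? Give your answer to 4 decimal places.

Sxx = Σx² − (Σx)²/n = 1545596 − 1318688 = 226908
Sxy = Σxy − (Σx)(Σy)/n = 11302.1 − 10231.2 = 1070.9
b = Sxy/Sxx = 1070.9/226908 = 0.004720
a = ȳ − b·x̄ = 3.15 − 0.004720·406 = 1.233869
Set a + b·x = 3.8: x = (3.8 − 1.233869) / 0.004720 = 543.725465

543.7255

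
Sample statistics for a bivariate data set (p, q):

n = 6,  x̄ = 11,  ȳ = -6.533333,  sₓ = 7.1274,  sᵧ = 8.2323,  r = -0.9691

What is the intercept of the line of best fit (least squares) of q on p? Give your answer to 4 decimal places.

b = r · sᵧ/sₓ = -0.9691 · 8.2323/7.1274 = -1.119331
a = ȳ − b·x̄ = -6.533333 − (-1.119331)·11 = 5.779311

5.7793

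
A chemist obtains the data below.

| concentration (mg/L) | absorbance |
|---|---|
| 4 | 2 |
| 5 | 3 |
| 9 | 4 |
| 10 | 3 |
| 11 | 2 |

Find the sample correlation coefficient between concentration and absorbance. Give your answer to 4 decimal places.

0.1727

n = 5, Σx = 39, Σy = 14, Σxy = 111, Σx² = 343, Σy² = 42
Sxx = Σx² − (Σx)²/n = 343 − 304.2 = 38.8
Sxy = Σxy − (Σx)(Σy)/n = 111 − 109.2 = 1.8
Syy = Σy² − (Σy)²/n = 42 − 39.2 = 2.8
r = Sxy/√(Sxx·Syy) = 1.8/√(108.64) = 1.8/10.423051 = 0.172694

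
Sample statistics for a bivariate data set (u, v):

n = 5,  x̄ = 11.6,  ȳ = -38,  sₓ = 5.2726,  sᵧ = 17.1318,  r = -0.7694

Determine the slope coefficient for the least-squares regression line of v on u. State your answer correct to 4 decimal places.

b = r · sᵧ/sₓ = -0.7694 · 17.1318/5.2726 = -2.499944

-2.4999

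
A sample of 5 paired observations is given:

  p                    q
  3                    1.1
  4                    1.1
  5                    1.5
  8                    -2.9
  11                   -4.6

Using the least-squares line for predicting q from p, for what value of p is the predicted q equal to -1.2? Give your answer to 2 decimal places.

6.74

n = 5, Σx = 31, Σy = -3.8, Σxy = -58.6, Σx² = 235
Sxx = Σx² − (Σx)²/n = 235 − 192.2 = 42.8
Sxy = Σxy − (Σx)(Σy)/n = -58.6 − (-23.56) = -35.04
b = Sxy/Sxx = -35.04/42.8 = -0.818692
a = ȳ − b·x̄ = -0.76 − (-0.818692)·6.2 = 4.315888
Set a + b·x = -1.2: x = (-1.2 − 4.315888) / (-0.818692) = 6.737443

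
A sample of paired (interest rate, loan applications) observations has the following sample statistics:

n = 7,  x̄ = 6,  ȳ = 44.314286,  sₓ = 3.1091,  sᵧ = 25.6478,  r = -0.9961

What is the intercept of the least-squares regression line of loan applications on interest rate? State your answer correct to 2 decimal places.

b = r · sᵧ/sₓ = -0.9961 · 25.6478/3.1091 = -8.217096
a = ȳ − b·x̄ = 44.314286 − (-8.217096)·6 = 93.616863

93.62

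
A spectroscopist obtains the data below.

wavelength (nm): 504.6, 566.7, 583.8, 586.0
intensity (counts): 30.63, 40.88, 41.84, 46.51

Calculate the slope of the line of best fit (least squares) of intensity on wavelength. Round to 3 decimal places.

n = 4, Σx = 2241.1, Σy = 159.86, Σxy = 90303.646, Σx² = 1259988.49
Sxx = Σx² − (Σx)²/n = 1259988.49 − 1255632.3025 = 4356.1875
Sxy = Σxy − (Σx)(Σy)/n = 90303.646 − 89565.5615 = 738.0845
b = Sxy/Sxx = 738.0845/4356.1875 = 0.169434

0.169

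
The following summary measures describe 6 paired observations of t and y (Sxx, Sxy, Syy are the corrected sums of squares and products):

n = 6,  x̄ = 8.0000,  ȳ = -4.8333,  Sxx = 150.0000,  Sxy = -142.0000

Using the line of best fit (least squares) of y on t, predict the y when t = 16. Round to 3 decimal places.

-12.407

b = Sxy/Sxx = -142/150 = -0.946667
a = ȳ − b·x̄ = -4.8333 − (-0.946667)·8 = 2.740033
ŷ(16) = a + b·16 = 2.740033 + (-0.946667)·16 = -12.406633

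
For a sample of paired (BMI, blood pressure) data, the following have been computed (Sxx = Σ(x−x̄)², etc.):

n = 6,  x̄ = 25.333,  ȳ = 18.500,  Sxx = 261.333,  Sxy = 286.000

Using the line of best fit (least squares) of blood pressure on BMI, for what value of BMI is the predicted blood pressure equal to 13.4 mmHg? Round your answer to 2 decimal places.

b = Sxy/Sxx = 286/261.333 = 1.094389
a = ȳ − b·x̄ = 18.5 − 1.094389·25.333 = -9.224160
Set a + b·x = 13.4: x = (13.4 − (-9.224160)) / 1.094389 = 20.672866

20.67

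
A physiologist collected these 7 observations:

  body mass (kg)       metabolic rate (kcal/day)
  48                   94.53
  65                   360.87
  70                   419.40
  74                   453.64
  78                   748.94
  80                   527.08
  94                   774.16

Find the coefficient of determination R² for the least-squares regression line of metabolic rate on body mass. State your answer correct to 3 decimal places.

n = 7, Σx = 509, Σy = 3378.62, Σxy = 264276.11, Σx² = 38225, Σy² = 1958896.843
Sxx = Σx² − (Σx)²/n = 38225 − 37011.571429 = 1213.428571
Sxy = Σxy − (Σx)(Σy)/n = 264276.11 − 245673.94 = 18602.17
Syy = Σy² − (Σy)²/n = 1958896.843 − 1630724.7292 = 328172.1138
R² = Sxy²/(Sxx·Syy) = (18602.17)²/(1213.428571·328172.1138) = 0.868983

0.869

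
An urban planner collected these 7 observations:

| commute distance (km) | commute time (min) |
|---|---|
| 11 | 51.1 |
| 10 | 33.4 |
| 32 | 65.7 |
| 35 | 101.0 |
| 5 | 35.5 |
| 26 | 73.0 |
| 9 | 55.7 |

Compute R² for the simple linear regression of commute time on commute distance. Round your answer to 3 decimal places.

0.766

n = 7, Σx = 128, Σy = 415.4, Σxy = 9110.3, Σx² = 3252, Σy² = 27936
Sxx = Σx² − (Σx)²/n = 3252 − 2340.571429 = 911.428571
Sxy = Σxy − (Σx)(Σy)/n = 9110.3 − 7595.885714 = 1514.414286
Syy = Σy² − (Σy)²/n = 27936 − 24651.022857 = 3284.977143
R² = Sxy²/(Sxx·Syy) = (1514.414286)²/(911.428571·3284.977143) = 0.766010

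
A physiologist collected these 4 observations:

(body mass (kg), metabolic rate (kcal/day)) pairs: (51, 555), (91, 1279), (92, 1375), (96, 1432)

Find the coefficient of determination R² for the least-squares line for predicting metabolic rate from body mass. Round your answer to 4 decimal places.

n = 4, Σx = 330, Σy = 4641, Σxy = 408666, Σx² = 28562, Σy² = 5885115
Sxx = Σx² − (Σx)²/n = 28562 − 27225 = 1337
Sxy = Σxy − (Σx)(Σy)/n = 408666 − 382882.5 = 25783.5
Syy = Σy² − (Σy)²/n = 5885115 − 5384720.25 = 500394.75
R² = Sxy²/(Sxx·Syy) = (25783.5)²/(1337·500394.75) = 0.993664

0.9937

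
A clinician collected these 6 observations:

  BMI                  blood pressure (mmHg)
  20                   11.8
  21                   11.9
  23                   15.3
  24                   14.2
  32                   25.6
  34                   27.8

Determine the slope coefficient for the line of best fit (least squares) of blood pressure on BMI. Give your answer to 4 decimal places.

1.1938

n = 6, Σx = 154, Σy = 106.6, Σxy = 2943, Σx² = 4126
Sxx = Σx² − (Σx)²/n = 4126 − 3952.666667 = 173.333333
Sxy = Σxy − (Σx)(Σy)/n = 2943 − 2736.066667 = 206.933333
b = Sxy/Sxx = 206.933333/173.333333 = 1.193846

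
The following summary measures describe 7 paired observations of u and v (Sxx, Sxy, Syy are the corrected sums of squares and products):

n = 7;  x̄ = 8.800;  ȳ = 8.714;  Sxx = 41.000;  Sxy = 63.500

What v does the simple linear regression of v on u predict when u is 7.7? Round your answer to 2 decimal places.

b = Sxy/Sxx = 63.5/41 = 1.548780
a = ȳ − b·x̄ = 8.714 − 1.548780·8.8 = -4.915268
ŷ(7.7) = a + b·7.7 = -4.915268 + 1.548780·7.7 = 7.010341

7.01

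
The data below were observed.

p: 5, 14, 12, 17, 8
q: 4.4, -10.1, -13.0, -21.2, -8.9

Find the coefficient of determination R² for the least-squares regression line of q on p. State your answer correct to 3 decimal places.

0.827

n = 5, Σx = 56, Σy = -48.8, Σxy = -707, Σx² = 718, Σy² = 819.02
Sxx = Σx² − (Σx)²/n = 718 − 627.2 = 90.8
Sxy = Σxy − (Σx)(Σy)/n = -707 − (-546.56) = -160.44
Syy = Σy² − (Σy)²/n = 819.02 − 476.288 = 342.732
R² = Sxy²/(Sxx·Syy) = (-160.44)²/(90.8·342.732) = 0.827151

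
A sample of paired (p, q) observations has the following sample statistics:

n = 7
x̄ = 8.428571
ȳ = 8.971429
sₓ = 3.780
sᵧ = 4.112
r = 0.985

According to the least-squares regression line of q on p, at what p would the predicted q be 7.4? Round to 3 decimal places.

6.962

b = r · sᵧ/sₓ = 0.985 · 4.112/3.78 = 1.071513
a = ȳ − b·x̄ = 8.971429 − 1.071513·8.428571 = -0.059896
Set a + b·x = 7.4: x = (7.4 − (-0.059896)) / 1.071513 = 6.962020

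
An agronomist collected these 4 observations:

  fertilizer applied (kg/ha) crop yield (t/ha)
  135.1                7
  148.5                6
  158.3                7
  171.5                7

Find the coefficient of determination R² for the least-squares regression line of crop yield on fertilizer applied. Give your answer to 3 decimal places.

0.044

n = 4, Σx = 613.4, Σy = 27, Σxy = 4145.3, Σx² = 94775.4, Σy² = 183
Sxx = Σx² − (Σx)²/n = 94775.4 − 94064.89 = 710.51
Sxy = Σxy − (Σx)(Σy)/n = 4145.3 − 4140.45 = 4.85
Syy = Σy² − (Σy)²/n = 183 − 182.25 = 0.75
R² = Sxy²/(Sxx·Syy) = (4.85)²/(710.51·0.75) = 0.044142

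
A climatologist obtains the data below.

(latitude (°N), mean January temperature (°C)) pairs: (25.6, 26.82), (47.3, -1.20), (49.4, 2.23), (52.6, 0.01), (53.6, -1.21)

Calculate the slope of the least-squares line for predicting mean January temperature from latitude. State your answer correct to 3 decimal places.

n = 5, Σx = 228.5, Σy = 26.65, Σxy = 675.664, Σx² = 10972.73
Sxx = Σx² − (Σx)²/n = 10972.73 − 10442.45 = 530.28
Sxy = Σxy − (Σx)(Σy)/n = 675.664 − 1217.905 = -542.241
b = Sxy/Sxx = -542.241/530.28 = -1.022556

-1.023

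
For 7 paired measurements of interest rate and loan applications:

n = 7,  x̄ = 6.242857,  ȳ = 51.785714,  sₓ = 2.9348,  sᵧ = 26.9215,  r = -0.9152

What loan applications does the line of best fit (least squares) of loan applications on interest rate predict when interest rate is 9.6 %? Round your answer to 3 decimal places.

b = r · sᵧ/sₓ = -0.9152 · 26.9215/2.9348 = -8.395310
a = ȳ − b·x̄ = 51.785714 − (-8.395310)·6.242857 = 104.196436
ŷ(9.6) = a + b·9.6 = 104.196436 + (-8.395310)·9.6 = 23.601457

23.601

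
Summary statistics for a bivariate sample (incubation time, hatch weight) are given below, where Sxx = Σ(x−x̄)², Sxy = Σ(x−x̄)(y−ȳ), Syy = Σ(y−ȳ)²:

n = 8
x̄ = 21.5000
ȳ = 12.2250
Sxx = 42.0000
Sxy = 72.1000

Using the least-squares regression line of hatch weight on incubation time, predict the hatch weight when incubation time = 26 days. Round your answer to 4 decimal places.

19.9500

b = Sxy/Sxx = 72.1/42 = 1.716667
a = ȳ − b·x̄ = 12.225 − 1.716667·21.5 = -24.683333
ŷ(26) = a + b·26 = -24.683333 + 1.716667·26 = 19.95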